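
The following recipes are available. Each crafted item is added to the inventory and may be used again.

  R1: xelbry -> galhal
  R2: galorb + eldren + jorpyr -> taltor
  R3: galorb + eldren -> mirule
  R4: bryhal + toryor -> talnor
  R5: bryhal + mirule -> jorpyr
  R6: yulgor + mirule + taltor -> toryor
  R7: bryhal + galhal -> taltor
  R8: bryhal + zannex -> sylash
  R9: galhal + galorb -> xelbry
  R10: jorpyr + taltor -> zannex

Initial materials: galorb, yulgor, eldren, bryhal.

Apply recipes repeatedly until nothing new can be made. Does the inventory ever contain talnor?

Using R3, galorb and eldren make mirule.
bryhal + mirule -> jorpyr (R5).
galorb + eldren + jorpyr -> taltor (R2).
Using R6, yulgor, mirule, and taltor make toryor.
Using R4, bryhal and toryor make talnor.

Yes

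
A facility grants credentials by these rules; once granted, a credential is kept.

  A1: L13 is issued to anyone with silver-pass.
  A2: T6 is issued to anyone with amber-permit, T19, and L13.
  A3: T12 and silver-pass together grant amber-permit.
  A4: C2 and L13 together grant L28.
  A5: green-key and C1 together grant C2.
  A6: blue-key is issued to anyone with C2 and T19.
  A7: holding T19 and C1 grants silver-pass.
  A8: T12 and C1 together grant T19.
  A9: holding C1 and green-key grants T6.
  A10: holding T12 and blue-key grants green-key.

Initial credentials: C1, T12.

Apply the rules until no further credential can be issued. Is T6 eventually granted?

Holding T12 and C1 grants T19 (A8).
Holding T19 and C1 grants silver-pass (A7).
Holding T12 and silver-pass grants amber-permit (A3).
Holding silver-pass grants L13 (A1).
Holding amber-permit, T19, and L13 grants T6 (A2).

Yes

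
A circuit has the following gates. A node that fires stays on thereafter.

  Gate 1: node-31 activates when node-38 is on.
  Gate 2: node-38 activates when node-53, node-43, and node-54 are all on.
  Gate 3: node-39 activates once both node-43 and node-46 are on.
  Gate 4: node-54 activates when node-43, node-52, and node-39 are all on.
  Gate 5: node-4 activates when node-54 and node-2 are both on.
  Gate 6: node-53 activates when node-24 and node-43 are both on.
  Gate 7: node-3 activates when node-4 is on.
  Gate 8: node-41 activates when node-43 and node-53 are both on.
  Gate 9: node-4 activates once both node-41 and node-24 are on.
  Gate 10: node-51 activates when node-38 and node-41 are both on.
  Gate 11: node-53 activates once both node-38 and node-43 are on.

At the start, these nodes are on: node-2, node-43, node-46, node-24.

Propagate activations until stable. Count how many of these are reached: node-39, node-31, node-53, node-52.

2

Gate 6: node-24 and node-43 on → node-53 on.
Gate 3: node-43 and node-46 on → node-39 on.
node-39: reached.
node-31 would need node-38 (Gate 1), but node-38 never turns on.
node-53: reached.
No rule produces node-52, and it is not given.
Reached: node-39 and node-53 — 2 of the 4.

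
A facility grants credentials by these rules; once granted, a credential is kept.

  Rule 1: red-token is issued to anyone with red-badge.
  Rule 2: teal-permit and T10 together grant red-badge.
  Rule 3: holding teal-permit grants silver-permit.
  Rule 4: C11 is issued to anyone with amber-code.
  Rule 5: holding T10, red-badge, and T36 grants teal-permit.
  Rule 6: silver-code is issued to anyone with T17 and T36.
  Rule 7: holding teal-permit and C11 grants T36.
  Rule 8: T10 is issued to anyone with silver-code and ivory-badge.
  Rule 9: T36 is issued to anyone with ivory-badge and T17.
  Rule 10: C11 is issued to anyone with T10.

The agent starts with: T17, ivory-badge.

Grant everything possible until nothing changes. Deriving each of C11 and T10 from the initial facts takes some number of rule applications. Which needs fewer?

T10: Holding ivory-badge and T17 grants T36 (Rule 9). Holding T17 and T36 grants silver-code (Rule 6). Holding silver-code and ivory-badge grants T10 (Rule 8). [3 rule applications]
C11: Holding ivory-badge and T17 grants T36 (Rule 9). Holding T17 and T36 grants silver-code (Rule 6). Holding silver-code and ivory-badge grants T10 (Rule 8). Holding T10 grants C11 (Rule 10). [4 rule applications]
T10 needs fewer.

T10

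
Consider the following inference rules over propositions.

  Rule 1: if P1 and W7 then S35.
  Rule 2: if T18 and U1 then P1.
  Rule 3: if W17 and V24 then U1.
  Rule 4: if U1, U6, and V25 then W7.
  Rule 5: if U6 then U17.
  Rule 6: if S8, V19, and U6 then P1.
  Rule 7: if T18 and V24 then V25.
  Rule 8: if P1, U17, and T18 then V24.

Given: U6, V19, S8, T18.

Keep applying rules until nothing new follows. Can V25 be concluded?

S8, V19, and U6 hold, so P1 follows (Rule 6).
From U6, Rule 5 gives U17.
From P1, U17, and T18, Rule 8 gives V24.
From T18 and V24, Rule 7 gives V25.

Yes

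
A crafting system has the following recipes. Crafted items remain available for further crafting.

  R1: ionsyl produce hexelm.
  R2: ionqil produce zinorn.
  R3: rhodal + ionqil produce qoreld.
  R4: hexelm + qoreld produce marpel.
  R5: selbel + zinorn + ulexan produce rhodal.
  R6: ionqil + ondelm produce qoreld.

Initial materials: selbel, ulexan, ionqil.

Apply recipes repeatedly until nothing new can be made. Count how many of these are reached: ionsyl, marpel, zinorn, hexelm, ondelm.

1

ionqil → zinorn (R2).
No rule produces ionsyl, and it is not given.
marpel would need hexelm and qoreld (R4), but hexelm is never obtained.
zinorn: reached.
hexelm would need ionsyl (R1), but ionsyl is never obtained.
No rule produces ondelm, and it is not given.
Reached: zinorn — 1 of the 5.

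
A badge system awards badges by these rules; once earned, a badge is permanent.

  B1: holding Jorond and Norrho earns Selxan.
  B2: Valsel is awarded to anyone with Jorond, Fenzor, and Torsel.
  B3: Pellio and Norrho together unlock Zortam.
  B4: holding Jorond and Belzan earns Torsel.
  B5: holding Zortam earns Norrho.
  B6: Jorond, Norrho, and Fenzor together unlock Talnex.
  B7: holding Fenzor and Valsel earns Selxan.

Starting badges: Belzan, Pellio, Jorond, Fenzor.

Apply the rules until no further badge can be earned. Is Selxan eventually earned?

Yes

With Jorond and Belzan, Torsel is earned (B4).
With Jorond, Fenzor, and Torsel, Valsel is earned (B2).
With Fenzor and Valsel, Selxan is earned (B7).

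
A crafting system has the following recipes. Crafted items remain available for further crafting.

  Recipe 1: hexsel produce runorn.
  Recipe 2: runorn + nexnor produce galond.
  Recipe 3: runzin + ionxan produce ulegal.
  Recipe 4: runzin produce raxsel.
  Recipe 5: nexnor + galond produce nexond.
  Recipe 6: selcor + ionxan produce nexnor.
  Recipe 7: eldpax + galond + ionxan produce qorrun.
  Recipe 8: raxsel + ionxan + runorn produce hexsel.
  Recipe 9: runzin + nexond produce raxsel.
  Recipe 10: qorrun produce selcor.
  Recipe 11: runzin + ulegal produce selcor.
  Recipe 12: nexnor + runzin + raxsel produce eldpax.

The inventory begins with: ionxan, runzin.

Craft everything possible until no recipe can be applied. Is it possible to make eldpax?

Yes

runzin + ionxan → ulegal (Recipe 3).
Using Recipe 4, runzin makes raxsel.
runzin + ulegal → selcor (Recipe 11).
Using Recipe 6, selcor and ionxan make nexnor.
Using Recipe 12, nexnor, runzin, and raxsel make eldpax.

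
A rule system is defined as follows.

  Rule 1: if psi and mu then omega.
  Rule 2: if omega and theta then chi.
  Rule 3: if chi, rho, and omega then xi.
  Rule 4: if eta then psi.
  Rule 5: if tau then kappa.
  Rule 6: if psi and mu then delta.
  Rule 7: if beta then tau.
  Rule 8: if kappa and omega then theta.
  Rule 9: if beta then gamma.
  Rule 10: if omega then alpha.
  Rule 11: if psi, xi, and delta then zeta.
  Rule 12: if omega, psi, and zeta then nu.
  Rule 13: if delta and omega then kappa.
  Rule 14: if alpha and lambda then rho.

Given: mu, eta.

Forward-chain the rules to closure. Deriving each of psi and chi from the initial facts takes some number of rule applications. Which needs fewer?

psi: From eta, Rule 4 gives psi. [1 rule application]
chi: From eta, Rule 4 gives psi. From psi and mu, Rule 1 gives omega. psi and mu hold, so delta follows (Rule 6). From delta and omega, Rule 13 gives kappa. From kappa and omega, Rule 8 gives theta. From omega and theta, Rule 2 gives chi. [6 rule applications]
psi needs fewer.

psi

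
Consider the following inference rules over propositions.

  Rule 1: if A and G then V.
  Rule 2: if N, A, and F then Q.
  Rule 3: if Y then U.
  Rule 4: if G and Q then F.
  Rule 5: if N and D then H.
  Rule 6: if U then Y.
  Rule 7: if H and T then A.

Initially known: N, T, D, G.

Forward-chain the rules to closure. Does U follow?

U would need Y (Rule 3), but Y is never established.

No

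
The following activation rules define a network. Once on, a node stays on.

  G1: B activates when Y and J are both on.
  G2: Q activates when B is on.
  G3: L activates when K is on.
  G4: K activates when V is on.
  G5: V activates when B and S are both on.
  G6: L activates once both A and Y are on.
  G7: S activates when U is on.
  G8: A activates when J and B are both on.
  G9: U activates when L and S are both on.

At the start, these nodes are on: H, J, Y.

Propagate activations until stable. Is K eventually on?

No

K would need V (G4), but V never turns on.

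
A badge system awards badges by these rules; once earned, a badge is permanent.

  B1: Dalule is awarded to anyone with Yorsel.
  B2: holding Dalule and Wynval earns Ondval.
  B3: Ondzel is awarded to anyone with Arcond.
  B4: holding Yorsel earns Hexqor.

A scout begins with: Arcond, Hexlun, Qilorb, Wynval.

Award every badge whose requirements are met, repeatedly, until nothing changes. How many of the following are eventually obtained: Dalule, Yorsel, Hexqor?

0

Dalule would need Yorsel (B1), but Yorsel is never earned.
No rule produces Yorsel, and it is not given.
Hexqor would need Yorsel (B4), but Yorsel is never earned.
None of the 3 are reached.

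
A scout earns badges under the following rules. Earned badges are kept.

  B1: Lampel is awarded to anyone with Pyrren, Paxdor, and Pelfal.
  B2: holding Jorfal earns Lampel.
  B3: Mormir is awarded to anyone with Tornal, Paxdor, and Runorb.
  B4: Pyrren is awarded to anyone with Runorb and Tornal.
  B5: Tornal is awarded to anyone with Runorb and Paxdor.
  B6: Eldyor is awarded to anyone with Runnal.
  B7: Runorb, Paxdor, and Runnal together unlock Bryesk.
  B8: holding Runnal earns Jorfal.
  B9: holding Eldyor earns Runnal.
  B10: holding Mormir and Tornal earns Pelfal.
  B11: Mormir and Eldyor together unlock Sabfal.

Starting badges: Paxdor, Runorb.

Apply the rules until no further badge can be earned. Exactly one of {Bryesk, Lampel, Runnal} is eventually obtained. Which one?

With Runorb and Paxdor, Tornal is earned (B5).
With Tornal, Paxdor, and Runorb, Mormir is earned (B3).
With Runorb and Tornal, Pyrren is earned (B4).
With Mormir and Tornal, Pelfal is earned (B10).
With Pyrren, Paxdor, and Pelfal, Lampel is earned (B1).
Bryesk would need Runorb, Paxdor, and Runnal (B7), but Runnal is never earned. Runnal would need Eldyor (B9), but Eldyor is never earned.

Lampel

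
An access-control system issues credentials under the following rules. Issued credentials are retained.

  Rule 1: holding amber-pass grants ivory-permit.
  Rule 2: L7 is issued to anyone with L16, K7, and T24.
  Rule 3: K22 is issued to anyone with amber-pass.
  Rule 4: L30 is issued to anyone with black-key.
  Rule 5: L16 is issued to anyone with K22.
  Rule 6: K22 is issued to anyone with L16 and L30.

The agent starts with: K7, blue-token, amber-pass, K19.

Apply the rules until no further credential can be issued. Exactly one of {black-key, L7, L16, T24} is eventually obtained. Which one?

Holding amber-pass grants K22 (Rule 3).
Holding K22 grants L16 (Rule 5).
No rule produces black-key, and it is not given. No rule produces T24, and it is not given. L7 would need L16, K7, and T24 (Rule 2), but T24 is never granted.

L16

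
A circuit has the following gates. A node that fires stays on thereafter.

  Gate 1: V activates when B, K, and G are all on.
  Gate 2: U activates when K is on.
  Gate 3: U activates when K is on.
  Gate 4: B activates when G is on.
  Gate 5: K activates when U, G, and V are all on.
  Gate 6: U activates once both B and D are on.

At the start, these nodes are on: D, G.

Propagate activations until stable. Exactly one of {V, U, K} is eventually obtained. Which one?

U

Gate 4: G on → B on.
Gate 6: B and D on → U on.
K would need U, G, and V (Gate 5), but V never turns on. V would need B, K, and G (Gate 1), but K never turns on.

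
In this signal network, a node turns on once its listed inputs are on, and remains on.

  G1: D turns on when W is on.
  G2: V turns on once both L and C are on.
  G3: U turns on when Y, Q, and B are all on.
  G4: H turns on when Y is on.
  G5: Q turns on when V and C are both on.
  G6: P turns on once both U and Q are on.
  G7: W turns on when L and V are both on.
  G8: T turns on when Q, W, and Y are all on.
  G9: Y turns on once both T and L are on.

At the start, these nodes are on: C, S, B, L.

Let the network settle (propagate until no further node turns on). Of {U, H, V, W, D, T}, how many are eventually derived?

G2: L and C on → V on.
L and V are on, so W turns on (G7).
W is on, so D turns on (G1).
U would need Y, Q, and B (G3), but Y never turns on.
H would need Y (G4), but Y never turns on.
V: reached.
W: reached.
D: reached.
T would need Q, W, and Y (G8), but Y never turns on.
Reached: V, W, and D — 3 of the 6.

3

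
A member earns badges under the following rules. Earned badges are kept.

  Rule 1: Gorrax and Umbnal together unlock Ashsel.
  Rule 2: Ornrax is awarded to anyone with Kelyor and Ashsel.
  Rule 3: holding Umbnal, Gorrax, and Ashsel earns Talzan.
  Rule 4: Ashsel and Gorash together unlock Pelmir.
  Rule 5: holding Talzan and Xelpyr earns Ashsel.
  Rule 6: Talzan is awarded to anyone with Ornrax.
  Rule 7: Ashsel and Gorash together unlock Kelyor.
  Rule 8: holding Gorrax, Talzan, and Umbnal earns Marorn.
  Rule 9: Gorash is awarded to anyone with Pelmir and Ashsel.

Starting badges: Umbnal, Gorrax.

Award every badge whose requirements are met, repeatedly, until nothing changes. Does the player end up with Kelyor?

No

Kelyor would need Ashsel and Gorash (Rule 7), but Gorash is never earned.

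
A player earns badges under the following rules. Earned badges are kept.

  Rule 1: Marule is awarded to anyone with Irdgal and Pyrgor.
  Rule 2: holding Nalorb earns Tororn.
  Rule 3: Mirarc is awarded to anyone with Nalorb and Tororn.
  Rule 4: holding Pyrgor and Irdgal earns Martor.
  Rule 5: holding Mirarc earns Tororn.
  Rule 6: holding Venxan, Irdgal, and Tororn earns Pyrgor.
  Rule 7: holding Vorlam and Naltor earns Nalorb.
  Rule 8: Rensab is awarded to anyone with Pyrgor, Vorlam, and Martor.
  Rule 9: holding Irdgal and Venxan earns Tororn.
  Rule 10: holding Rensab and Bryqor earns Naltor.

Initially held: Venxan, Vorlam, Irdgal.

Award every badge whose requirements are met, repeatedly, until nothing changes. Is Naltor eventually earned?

No

Naltor would need Rensab and Bryqor (Rule 10), but Bryqor is never earned.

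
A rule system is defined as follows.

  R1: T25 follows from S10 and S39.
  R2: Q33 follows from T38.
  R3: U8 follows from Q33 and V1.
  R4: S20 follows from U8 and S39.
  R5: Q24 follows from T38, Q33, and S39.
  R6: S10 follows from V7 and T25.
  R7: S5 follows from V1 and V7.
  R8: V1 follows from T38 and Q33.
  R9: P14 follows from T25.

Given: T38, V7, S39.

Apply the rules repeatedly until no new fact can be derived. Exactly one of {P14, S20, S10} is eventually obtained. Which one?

S20

T38 holds, so Q33 follows (R2).
T38 and Q33 hold, so V1 follows (R8).
Q33 and V1 hold, so U8 follows (R3).
U8 and S39 hold, so S20 follows (R4).
S10 would need V7 and T25 (R6), but T25 is never established. P14 would need T25 (R9), but T25 is never established.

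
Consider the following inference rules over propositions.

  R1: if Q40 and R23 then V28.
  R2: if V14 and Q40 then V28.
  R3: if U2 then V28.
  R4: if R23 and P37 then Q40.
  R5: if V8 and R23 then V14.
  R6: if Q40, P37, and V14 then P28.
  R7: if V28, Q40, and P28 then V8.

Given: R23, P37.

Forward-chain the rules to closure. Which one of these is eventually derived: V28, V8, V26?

R23 and P37 hold, so Q40 follows (R4).
Q40 and R23 hold, so V28 follows (R1).
No rule produces V26, and it is not given. V8 would need V28, Q40, and P28 (R7), but P28 is never established.

V28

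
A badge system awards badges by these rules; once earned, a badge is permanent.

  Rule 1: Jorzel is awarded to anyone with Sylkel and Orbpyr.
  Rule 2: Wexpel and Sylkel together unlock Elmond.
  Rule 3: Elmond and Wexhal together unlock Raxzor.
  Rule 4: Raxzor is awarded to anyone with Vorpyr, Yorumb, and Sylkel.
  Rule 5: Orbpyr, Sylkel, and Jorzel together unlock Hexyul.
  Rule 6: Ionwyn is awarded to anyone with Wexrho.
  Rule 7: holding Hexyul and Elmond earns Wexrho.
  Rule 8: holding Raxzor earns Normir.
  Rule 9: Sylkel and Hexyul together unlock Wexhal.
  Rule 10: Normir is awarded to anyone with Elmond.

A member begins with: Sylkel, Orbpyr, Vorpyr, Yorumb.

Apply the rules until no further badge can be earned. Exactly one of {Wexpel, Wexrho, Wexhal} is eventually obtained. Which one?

With Sylkel and Orbpyr, Jorzel is earned (Rule 1).
With Orbpyr, Sylkel, and Jorzel, Hexyul is earned (Rule 5).
With Sylkel and Hexyul, Wexhal is earned (Rule 9).
Wexrho would need Hexyul and Elmond (Rule 7), but Elmond is never earned. No rule produces Wexpel, and it is not given.

Wexhal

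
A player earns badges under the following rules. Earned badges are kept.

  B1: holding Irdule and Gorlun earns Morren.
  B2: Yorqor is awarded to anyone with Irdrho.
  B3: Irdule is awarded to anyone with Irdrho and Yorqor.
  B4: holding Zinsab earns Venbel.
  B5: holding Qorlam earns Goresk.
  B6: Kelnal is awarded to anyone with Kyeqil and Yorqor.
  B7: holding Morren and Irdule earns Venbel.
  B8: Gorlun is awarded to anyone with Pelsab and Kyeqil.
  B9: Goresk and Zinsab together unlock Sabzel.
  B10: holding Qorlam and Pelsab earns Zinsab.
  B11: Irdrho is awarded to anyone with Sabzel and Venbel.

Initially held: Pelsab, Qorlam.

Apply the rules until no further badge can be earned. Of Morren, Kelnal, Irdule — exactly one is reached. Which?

With Qorlam and Pelsab, Zinsab is earned (B10).
With Qorlam, Goresk is earned (B5).
With Zinsab, Venbel is earned (B4).
With Goresk and Zinsab, Sabzel is earned (B9).
With Sabzel and Venbel, Irdrho is earned (B11).
With Irdrho, Yorqor is earned (B2).
With Irdrho and Yorqor, Irdule is earned (B3).
Kelnal would need Kyeqil and Yorqor (B6), but Kyeqil is never earned. Morren would need Irdule and Gorlun (B1), but Gorlun is never earned.

Irdule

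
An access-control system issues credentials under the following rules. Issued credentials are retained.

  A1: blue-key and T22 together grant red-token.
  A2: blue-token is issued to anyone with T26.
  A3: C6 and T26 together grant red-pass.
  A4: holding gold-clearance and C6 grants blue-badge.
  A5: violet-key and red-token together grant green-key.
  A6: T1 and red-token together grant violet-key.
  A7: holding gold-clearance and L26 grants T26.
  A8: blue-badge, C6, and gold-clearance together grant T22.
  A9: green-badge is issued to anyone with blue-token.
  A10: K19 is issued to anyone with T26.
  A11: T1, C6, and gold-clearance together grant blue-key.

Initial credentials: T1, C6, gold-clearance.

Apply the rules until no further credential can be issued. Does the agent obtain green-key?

Holding T1, C6, and gold-clearance grants blue-key (A11).
Holding gold-clearance and C6 grants blue-badge (A4).
Holding blue-badge, C6, and gold-clearance grants T22 (A8).
Holding blue-key and T22 grants red-token (A1).
Holding T1 and red-token grants violet-key (A6).
Holding violet-key and red-token grants green-key (A5).

Yes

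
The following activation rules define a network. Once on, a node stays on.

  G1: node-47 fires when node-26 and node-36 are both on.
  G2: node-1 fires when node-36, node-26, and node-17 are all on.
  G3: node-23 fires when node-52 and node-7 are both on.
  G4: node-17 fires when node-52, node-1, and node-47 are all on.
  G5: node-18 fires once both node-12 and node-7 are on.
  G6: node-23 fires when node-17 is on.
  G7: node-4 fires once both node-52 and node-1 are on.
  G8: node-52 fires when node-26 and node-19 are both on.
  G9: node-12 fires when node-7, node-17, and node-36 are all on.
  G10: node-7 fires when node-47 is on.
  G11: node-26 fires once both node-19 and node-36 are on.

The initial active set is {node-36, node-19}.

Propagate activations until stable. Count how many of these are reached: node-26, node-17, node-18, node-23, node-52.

3

node-19 and node-36 are on, so node-26 fires (G11).
node-26 and node-19 are on, so node-52 fires (G8).
node-26 and node-36 are on, so node-47 fires (G1).
G10: node-47 on → node-7 on.
G3: node-52 and node-7 on → node-23 on.
node-26: reached.
node-17 would need node-52, node-1, and node-47 (G4), but node-1 never turns on.
node-18 would need node-12 and node-7 (G5), but node-12 never turns on.
node-23: reached.
node-52: reached.
Reached: node-26, node-23, and node-52 — 3 of the 5.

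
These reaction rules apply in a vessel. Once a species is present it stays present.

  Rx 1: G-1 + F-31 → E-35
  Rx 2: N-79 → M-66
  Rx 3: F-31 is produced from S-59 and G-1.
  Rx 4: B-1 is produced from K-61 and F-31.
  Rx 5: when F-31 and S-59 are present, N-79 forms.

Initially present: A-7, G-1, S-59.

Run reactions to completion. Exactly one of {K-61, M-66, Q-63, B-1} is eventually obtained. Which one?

M-66

S-59 and G-1 present → F-31 forms (Rx 3).
F-31 and S-59 present → N-79 forms (Rx 5).
N-79 present → M-66 forms (Rx 2).
No rule produces Q-63, and it is not given. No rule produces K-61, and it is not given. B-1 would need K-61 and F-31 (Rx 4), but K-61 never forms.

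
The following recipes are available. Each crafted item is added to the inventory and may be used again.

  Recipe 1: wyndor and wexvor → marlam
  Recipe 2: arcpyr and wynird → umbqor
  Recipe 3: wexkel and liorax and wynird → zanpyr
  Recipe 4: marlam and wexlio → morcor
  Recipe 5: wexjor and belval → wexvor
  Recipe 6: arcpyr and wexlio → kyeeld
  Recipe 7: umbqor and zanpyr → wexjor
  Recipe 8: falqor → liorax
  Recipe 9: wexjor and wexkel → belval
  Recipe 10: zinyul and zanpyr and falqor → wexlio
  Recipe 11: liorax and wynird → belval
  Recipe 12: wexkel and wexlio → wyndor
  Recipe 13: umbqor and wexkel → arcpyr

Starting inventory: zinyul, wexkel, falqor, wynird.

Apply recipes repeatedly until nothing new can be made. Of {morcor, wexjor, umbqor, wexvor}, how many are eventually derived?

0

morcor would need marlam and wexlio (Recipe 4), but marlam is never obtained.
wexjor would need umbqor and zanpyr (Recipe 7), but umbqor is never obtained.
umbqor would need arcpyr and wynird (Recipe 2), but arcpyr is never obtained.
wexvor would need wexjor and belval (Recipe 5), but wexjor is never obtained.
None of the 4 are reached.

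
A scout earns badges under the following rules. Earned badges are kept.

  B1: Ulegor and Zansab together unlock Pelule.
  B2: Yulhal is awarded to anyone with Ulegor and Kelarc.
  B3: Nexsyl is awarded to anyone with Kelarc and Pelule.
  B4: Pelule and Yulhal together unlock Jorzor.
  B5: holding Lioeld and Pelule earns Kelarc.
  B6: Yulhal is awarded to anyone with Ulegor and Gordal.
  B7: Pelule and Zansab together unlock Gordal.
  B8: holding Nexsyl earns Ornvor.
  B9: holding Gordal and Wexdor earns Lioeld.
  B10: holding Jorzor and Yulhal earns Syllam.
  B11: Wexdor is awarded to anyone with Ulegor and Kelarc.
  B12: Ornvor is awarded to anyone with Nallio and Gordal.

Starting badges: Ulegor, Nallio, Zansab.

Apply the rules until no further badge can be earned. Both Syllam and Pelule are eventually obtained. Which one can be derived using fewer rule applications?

Pelule

Pelule: With Ulegor and Zansab, Pelule is earned (B1). [1 rule application]
Syllam: With Ulegor and Zansab, Pelule is earned (B1). With Pelule and Zansab, Gordal is earned (B7). With Ulegor and Gordal, Yulhal is earned (B6). With Pelule and Yulhal, Jorzor is earned (B4). With Jorzor and Yulhal, Syllam is earned (B10). [5 rule applications]
Pelule needs fewer.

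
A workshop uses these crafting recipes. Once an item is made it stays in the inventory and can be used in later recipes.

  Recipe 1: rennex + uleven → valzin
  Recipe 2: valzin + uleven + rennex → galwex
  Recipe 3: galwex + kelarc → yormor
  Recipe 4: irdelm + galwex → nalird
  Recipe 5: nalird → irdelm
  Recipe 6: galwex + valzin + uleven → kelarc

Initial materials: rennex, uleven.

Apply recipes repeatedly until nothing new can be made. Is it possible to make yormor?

Yes

rennex + uleven → valzin (Recipe 1).
Using Recipe 2, valzin, uleven, and rennex make galwex.
galwex + valzin + uleven → kelarc (Recipe 6).
Using Recipe 3, galwex and kelarc make yormor.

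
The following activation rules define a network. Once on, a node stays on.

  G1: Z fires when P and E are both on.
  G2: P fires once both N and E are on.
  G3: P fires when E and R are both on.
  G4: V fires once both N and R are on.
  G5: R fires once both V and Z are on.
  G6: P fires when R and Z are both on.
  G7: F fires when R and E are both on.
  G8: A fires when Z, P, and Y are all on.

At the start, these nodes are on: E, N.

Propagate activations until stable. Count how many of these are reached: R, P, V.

1

N and E are on, so P fires (G2).
R would need V and Z (G5), but V never turns on.
P: reached.
V would need N and R (G4), but R never turns on.
Reached: P — 1 of the 3.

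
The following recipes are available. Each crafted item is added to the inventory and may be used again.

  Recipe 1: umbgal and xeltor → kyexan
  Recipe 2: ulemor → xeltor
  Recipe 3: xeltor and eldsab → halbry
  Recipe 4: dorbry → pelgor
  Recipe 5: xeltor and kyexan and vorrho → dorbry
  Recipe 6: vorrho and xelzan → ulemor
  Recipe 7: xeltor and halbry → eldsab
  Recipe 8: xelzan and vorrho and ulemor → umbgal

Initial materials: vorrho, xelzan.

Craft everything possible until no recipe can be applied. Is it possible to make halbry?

No

halbry would need xeltor and eldsab (Recipe 3), but eldsab is never obtained.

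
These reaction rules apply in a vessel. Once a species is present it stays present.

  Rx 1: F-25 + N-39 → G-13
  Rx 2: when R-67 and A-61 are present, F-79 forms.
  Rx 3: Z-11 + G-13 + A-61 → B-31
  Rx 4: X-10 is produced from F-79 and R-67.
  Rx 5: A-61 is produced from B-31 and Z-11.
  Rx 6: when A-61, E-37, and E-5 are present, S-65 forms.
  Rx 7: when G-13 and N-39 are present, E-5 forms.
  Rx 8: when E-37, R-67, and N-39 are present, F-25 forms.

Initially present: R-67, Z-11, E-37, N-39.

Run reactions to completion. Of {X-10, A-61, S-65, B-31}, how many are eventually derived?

X-10 would need F-79 and R-67 (Rx 4), but F-79 never forms.
A-61 would need B-31 and Z-11 (Rx 5), but B-31 never forms.
S-65 would need A-61, E-37, and E-5 (Rx 6), but A-61 never forms.
B-31 would need Z-11, G-13, and A-61 (Rx 3), but A-61 never forms.
None of the 4 are reached.

0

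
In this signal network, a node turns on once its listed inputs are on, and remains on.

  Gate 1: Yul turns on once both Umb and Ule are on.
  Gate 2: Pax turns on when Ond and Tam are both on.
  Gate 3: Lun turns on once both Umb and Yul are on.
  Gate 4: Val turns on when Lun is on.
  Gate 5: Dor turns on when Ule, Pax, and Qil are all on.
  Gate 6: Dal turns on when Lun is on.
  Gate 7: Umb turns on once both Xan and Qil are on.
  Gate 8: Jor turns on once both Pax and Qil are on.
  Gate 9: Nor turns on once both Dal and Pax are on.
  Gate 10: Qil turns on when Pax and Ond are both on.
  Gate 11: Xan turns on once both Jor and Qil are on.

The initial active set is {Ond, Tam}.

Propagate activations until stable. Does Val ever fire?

Val would need Lun (Gate 4), but Lun never turns on.

No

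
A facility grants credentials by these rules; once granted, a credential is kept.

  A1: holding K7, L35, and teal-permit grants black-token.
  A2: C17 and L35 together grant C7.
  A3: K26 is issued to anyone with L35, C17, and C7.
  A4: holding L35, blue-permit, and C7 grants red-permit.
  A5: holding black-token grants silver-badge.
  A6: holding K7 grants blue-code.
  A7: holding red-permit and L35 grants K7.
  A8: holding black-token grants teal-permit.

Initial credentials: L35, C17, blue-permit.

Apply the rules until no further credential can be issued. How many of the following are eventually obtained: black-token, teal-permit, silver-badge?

black-token would need K7, L35, and teal-permit (A1), but teal-permit is never granted.
teal-permit would need black-token (A8), but black-token is never granted.
silver-badge would need black-token (A5), but black-token is never granted.
None of the 3 are reached.

0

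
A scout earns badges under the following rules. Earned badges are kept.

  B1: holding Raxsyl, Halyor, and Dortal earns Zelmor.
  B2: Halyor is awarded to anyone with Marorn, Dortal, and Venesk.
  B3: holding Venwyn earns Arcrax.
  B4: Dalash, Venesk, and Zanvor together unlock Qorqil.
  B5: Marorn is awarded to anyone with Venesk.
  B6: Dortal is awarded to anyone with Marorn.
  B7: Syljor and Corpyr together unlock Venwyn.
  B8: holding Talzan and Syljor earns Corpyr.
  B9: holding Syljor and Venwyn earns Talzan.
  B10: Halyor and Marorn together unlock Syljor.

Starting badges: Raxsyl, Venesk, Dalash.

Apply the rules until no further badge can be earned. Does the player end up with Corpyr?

No

Corpyr would need Talzan and Syljor (B8), but Talzan is never earned.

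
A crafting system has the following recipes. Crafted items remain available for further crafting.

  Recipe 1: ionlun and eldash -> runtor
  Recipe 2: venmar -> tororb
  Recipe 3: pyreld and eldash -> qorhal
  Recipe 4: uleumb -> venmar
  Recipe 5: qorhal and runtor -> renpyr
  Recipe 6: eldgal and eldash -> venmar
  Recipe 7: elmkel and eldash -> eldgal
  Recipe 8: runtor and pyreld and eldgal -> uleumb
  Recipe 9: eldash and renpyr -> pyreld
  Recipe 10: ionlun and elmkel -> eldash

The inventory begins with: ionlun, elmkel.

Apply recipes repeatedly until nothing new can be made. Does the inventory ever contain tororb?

Using Recipe 10, ionlun and elmkel make eldash.
elmkel and eldash -> eldgal (Recipe 7).
Using Recipe 6, eldgal and eldash make venmar.
venmar -> tororb (Recipe 2).

Yes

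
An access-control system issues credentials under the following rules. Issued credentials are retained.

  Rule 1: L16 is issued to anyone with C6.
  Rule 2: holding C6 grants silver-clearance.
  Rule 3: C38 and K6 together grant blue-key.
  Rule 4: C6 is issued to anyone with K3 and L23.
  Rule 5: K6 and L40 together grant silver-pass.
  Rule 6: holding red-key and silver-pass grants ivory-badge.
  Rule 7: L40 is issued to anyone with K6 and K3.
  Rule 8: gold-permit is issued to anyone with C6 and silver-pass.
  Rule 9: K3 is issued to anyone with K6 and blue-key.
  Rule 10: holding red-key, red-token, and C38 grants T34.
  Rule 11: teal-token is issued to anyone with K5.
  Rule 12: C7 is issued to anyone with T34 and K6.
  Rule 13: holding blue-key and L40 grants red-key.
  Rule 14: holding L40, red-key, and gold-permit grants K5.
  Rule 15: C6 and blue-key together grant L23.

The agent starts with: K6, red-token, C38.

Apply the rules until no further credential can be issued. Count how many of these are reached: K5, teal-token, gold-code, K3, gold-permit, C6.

Holding C38 and K6 grants blue-key (Rule 3).
Holding K6 and blue-key grants K3 (Rule 9).
K5 would need L40, red-key, and gold-permit (Rule 14), but gold-permit is never granted.
teal-token would need K5 (Rule 11), but K5 is never granted.
No rule produces gold-code, and it is not given.
K3: reached.
gold-permit would need C6 and silver-pass (Rule 8), but C6 is never granted.
C6 would need K3 and L23 (Rule 4), but L23 is never granted.
Reached: K3 — 1 of the 6.

1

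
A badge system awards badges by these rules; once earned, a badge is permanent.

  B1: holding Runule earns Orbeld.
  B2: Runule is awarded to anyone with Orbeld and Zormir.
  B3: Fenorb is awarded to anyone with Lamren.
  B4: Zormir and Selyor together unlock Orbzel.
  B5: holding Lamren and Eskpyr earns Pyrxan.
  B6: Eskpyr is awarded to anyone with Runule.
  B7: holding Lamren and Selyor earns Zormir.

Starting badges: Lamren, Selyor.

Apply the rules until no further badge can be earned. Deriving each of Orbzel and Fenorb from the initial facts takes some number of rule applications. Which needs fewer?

Fenorb: With Lamren, Fenorb is earned (B3). [1 rule application]
Orbzel: With Lamren and Selyor, Zormir is earned (B7). With Zormir and Selyor, Orbzel is earned (B4). [2 rule applications]
Fenorb needs fewer.

Fenorb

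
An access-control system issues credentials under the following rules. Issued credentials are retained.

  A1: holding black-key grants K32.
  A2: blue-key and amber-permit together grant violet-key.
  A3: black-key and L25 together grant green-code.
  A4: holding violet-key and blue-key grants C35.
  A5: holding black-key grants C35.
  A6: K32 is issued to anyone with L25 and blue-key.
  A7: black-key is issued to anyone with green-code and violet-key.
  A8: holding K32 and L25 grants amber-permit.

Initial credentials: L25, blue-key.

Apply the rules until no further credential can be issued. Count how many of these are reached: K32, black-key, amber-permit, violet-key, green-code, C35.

4

Holding L25 and blue-key grants K32 (A6).
Holding K32 and L25 grants amber-permit (A8).
Holding blue-key and amber-permit grants violet-key (A2).
Holding violet-key and blue-key grants C35 (A4).
K32: reached.
black-key would need green-code and violet-key (A7), but green-code is never granted.
amber-permit: reached.
violet-key: reached.
green-code would need black-key and L25 (A3), but black-key is never granted.
C35: reached.
Reached: K32, amber-permit, violet-key, and C35 — 4 of the 6.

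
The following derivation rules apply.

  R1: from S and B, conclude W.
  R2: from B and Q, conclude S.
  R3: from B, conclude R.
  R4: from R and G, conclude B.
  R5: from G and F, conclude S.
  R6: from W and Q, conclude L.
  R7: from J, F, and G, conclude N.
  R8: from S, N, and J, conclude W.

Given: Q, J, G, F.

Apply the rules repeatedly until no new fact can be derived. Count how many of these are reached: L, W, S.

G and F hold, so S follows (R5).
From J, F, and G, R7 gives N.
From S, N, and J, R8 gives W.
W and Q hold, so L follows (R6).
L: reached.
W: reached.
S: reached.
All 3 are reached.

3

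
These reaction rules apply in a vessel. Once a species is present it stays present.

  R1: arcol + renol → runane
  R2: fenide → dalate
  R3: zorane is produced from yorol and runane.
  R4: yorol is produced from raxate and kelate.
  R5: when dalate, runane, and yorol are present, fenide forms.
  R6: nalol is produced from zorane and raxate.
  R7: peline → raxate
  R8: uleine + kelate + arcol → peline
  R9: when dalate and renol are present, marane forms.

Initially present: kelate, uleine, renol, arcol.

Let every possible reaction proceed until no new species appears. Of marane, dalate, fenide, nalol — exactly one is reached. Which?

nalol

arcol and renol present → runane forms (R1).
uleine, kelate, and arcol present → peline forms (R8).
peline present → raxate forms (R7).
raxate and kelate present → yorol forms (R4).
yorol and runane present → zorane forms (R3).
zorane and raxate present → nalol forms (R6).
fenide would need dalate, runane, and yorol (R5), but dalate never forms. dalate would need fenide (R2), but fenide never forms. marane would need dalate and renol (R9), but dalate never forms.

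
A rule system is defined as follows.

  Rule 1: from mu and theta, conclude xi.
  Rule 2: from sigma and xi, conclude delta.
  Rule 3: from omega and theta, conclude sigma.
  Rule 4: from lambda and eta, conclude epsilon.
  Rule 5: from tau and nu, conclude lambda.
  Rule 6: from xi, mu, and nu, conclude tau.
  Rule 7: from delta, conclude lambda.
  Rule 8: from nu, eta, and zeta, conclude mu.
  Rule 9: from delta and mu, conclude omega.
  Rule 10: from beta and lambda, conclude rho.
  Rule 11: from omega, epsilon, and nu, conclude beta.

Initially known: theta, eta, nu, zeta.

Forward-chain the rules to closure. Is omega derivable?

omega would need delta and mu (Rule 9), but delta is never established.

No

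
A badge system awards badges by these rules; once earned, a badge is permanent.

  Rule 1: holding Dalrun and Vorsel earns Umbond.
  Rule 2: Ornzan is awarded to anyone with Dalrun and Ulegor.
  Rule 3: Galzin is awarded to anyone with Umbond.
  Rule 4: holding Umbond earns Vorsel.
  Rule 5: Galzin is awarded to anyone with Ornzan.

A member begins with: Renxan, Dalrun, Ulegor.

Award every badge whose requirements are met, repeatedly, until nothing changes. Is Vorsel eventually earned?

Vorsel would need Umbond (Rule 4), but Umbond is never earned.

No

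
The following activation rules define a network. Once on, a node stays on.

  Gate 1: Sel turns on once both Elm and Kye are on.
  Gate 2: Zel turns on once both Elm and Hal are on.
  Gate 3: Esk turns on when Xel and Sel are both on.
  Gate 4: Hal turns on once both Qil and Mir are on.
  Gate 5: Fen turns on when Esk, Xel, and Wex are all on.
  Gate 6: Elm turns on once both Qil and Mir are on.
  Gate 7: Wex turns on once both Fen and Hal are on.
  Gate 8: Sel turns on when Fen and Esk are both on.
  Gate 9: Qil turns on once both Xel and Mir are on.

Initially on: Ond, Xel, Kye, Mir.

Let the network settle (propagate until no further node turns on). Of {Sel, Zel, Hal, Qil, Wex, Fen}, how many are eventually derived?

Xel and Mir are on, so Qil turns on (Gate 9).
Qil and Mir are on, so Elm turns on (Gate 6).
Gate 4: Qil and Mir on → Hal on.
Gate 2: Elm and Hal on → Zel on.
Gate 1: Elm and Kye on → Sel on.
Sel: reached.
Zel: reached.
Hal: reached.
Qil: reached.
Wex would need Fen and Hal (Gate 7), but Fen never turns on.
Fen would need Esk, Xel, and Wex (Gate 5), but Wex never turns on.
Reached: Sel, Zel, Hal, and Qil — 4 of the 6.

4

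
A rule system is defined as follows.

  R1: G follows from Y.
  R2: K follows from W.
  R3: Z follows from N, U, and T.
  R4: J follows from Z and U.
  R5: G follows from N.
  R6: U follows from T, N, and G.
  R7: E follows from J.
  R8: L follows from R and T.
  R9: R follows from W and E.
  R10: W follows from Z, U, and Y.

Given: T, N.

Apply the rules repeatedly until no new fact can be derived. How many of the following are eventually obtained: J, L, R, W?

1

From N, R5 gives G.
From T, N, and G, R6 gives U.
From N, U, and T, R3 gives Z.
Z and U hold, so J follows (R4).
J: reached.
L would need R and T (R8), but R is never established.
R would need W and E (R9), but W is never established.
W would need Z, U, and Y (R10), but Y is never established.
Reached: J — 1 of the 4.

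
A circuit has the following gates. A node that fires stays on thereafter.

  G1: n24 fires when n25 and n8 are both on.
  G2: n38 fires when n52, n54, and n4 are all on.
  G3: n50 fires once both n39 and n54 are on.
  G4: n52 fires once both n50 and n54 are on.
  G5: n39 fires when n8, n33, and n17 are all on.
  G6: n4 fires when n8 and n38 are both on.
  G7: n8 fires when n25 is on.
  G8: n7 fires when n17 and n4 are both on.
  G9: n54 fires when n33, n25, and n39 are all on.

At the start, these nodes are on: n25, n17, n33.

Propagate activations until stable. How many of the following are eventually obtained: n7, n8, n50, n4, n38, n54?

3

n25 is on, so n8 fires (G7).
G5: n8, n33, and n17 on → n39 on.
G9: n33, n25, and n39 on → n54 on.
G3: n39 and n54 on → n50 on.
n7 would need n17 and n4 (G8), but n4 never turns on.
n8: reached.
n50: reached.
n4 would need n8 and n38 (G6), but n38 never turns on.
n38 would need n52, n54, and n4 (G2), but n4 never turns on.
n54: reached.
Reached: n8, n50, and n54 — 3 of the 6.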